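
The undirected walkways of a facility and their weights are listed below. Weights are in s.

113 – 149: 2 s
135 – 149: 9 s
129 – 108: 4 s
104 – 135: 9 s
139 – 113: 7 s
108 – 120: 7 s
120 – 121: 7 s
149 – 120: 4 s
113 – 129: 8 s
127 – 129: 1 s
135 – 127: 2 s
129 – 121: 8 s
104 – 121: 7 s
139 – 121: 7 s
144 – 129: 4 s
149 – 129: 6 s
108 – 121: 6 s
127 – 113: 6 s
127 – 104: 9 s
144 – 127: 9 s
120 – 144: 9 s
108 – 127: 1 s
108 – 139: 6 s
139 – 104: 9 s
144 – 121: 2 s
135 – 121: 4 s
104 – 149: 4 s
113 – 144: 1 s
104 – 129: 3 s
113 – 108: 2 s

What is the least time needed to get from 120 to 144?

Candidate routes:
120 → 121 → 144: 7+2 = 9
120 → 144: 9 = 9
120 → 149 → 113 → 144: 4+2+1 = 7
Cheapest is 120 → 149 → 113 → 144 at 7 s.

7 s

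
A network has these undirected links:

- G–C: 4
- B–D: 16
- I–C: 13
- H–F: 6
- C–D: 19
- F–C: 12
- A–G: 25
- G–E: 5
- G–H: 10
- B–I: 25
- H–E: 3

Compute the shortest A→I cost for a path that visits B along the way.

89

Shortest A→B: A → G → C → D → B = 64
Shortest B→I: B → I = 25
Total via B: 64 + 25 = 89.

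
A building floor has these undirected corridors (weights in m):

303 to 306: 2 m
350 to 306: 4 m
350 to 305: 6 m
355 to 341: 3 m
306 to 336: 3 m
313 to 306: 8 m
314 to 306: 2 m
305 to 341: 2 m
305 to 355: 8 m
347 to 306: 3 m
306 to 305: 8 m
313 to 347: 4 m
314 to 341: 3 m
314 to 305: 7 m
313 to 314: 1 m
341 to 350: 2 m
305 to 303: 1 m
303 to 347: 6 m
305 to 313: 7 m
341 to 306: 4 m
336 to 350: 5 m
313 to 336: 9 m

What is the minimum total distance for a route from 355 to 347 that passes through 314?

Best 355 to 314: 355–341–314 costing 6
Best 314 to 347: 314–313–347 costing 5
Total via 314: 6 + 5 = 11 m.

11 m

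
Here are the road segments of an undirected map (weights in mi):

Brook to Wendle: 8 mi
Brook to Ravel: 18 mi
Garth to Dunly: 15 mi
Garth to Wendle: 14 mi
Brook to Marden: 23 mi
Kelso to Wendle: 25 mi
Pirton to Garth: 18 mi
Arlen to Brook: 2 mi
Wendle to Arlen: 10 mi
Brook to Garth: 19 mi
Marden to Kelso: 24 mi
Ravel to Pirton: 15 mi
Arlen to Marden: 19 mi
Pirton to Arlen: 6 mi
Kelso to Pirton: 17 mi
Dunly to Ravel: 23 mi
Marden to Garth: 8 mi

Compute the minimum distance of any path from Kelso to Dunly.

Candidate routes:
Kelso–Pirton–Garth–Dunly: 17+18+15 = 50
Kelso–Marden–Garth–Dunly: 24+8+15 = 47
The minimum is 47 mi via Kelso–Marden–Garth–Dunly.

47 mi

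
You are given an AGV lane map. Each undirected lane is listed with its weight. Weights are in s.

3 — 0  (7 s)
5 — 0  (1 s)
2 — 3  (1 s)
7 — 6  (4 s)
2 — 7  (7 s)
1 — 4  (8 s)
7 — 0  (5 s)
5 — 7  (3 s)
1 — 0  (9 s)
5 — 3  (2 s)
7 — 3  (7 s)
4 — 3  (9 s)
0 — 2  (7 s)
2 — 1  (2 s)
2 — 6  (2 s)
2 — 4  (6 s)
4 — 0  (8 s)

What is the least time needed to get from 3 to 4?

7 s

Running Dijkstra from 3:
3: 0
2: 1  (via 3)
5: 2  (via 3)
0: 3  (via 5)
1: 3  (via 2)
6: 3  (via 2)
7: 5  (via 5)
4: 7  (via 2)
Shortest route: 3–2–4 = 7 s.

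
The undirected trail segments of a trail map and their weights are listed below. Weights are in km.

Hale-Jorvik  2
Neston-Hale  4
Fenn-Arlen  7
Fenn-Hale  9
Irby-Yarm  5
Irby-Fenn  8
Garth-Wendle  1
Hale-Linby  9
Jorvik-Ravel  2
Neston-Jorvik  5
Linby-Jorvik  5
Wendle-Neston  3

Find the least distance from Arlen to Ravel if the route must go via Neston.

Shortest Arlen→Neston: Arlen–Fenn–Hale–Neston = 20
Shortest Neston→Ravel: Neston–Jorvik–Ravel = 7
Total via Neston: 20 + 7 = 27 km.

27 km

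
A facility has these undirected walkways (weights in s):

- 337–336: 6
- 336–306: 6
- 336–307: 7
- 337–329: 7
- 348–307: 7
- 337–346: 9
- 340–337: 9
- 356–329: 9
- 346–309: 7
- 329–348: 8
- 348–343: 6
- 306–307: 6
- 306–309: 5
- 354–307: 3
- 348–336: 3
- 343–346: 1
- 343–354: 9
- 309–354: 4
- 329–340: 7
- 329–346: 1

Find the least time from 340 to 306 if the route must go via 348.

24 s

Best 340 to 348: 340 → 329 → 348 costing 15
Shortest 348→306: 348 → 336 → 306 = 9
Total via 348: 15 + 9 = 24 s.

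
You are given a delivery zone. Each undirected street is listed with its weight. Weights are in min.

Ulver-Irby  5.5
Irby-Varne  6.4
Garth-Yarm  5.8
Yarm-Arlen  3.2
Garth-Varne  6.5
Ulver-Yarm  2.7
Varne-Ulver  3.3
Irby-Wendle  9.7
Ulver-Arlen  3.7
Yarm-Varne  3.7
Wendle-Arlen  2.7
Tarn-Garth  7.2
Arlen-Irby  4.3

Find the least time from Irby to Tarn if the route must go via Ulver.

21.2 min

Best Irby to Ulver: Irby–Ulver costing 5.5
Shortest Ulver→Tarn: Ulver–Yarm–Garth–Tarn = 15.7
Total via Ulver: 5.5 + 15.7 = 21.2 min.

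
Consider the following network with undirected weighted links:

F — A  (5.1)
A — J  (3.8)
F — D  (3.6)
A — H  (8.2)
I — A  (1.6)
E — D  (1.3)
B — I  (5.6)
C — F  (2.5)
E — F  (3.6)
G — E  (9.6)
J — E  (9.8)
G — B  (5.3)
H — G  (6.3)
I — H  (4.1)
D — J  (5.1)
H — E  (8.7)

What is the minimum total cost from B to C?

14.8

Shortest distances from B:
B: 0
G: 5.3  (via B)
I: 5.6  (via B)
A: 7.2  (via I)
H: 9.7  (via I)
J: 11  (via A)
F: 12.3  (via A)
C: 14.8  (via F)
Shortest route: B–I–A–F–C = 14.8.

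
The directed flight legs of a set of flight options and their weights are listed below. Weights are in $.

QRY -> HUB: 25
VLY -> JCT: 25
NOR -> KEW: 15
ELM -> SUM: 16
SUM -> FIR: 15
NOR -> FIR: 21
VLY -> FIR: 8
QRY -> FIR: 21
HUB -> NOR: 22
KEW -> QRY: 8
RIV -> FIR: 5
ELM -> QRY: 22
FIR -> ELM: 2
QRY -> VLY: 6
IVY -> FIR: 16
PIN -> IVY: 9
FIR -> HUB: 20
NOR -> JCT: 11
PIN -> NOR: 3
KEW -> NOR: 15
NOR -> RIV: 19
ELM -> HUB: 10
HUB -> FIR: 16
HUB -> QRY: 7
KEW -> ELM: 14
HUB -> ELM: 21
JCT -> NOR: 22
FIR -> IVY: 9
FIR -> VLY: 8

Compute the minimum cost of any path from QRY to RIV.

Candidate routes:
QRY - VLY - FIR - ELM - HUB - NOR - RIV: 6+8+2+10+22+19 = 67
QRY - VLY - JCT - NOR - RIV: 6+25+22+19 = 72
QRY - HUB - NOR - RIV: 25+22+19 = 66
The minimum is $66 via QRY - HUB - NOR - RIV.

$66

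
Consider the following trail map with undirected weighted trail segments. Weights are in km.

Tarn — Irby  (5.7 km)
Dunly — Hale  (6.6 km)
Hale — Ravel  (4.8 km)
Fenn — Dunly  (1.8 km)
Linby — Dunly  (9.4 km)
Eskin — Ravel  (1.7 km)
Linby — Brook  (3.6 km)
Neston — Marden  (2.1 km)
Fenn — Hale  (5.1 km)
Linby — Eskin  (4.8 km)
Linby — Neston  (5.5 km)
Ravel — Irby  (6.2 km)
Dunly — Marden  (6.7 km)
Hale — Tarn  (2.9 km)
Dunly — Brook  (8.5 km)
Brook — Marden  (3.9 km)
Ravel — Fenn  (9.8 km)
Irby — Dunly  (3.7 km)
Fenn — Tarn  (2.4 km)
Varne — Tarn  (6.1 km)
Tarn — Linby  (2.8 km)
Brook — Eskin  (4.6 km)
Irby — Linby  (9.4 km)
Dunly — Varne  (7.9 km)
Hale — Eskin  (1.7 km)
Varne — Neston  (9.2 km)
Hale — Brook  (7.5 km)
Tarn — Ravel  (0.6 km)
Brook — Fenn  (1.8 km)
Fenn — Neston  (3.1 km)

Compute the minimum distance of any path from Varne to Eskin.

8.4 km

Compare a few routes:
Varne–Tarn–Hale–Eskin: 6.1+2.9+1.7 = 10.7
Varne–Tarn–Ravel–Eskin: 6.1+0.6+1.7 = 8.4
The minimum is 8.4 km via Varne–Tarn–Ravel–Eskin.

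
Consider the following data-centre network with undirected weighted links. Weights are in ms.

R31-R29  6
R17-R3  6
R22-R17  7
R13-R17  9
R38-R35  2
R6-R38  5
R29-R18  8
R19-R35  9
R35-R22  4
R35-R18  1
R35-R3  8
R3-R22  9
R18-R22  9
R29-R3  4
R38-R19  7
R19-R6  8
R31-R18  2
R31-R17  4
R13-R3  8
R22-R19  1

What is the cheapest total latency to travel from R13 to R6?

Compare a few routes:
R13–R3–R22–R19–R6: 8+9+1+8 = 26
R13–R17–R22–R19–R6: 9+7+1+8 = 25
R13–R3–R35–R38–R6: 8+8+2+5 = 23
Cheapest is R13–R3–R35–R38–R6 at 23 ms.

23 ms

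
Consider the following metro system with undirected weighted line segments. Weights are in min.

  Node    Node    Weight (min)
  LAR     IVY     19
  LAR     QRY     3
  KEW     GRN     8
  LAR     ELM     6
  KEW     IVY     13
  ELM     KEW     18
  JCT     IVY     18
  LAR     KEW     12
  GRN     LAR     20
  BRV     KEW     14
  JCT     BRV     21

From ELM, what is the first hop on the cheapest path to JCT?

LAR

Candidate routes:
ELM–KEW–IVY–JCT: 18+13+18 = 49
ELM–LAR–IVY–JCT: 6+19+18 = 43
ELM–LAR–KEW–IVY–JCT: 6+12+13+18 = 49
The minimum is 43 min via ELM–LAR–IVY–JCT.
So from ELM the first move is to LAR.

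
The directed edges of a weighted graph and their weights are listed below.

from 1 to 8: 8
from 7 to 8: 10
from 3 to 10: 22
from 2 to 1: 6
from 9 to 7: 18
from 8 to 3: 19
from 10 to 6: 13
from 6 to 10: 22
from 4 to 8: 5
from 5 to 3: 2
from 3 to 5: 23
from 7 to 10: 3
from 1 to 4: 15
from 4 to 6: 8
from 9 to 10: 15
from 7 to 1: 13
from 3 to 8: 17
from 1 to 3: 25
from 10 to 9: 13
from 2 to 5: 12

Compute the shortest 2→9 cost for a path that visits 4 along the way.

64

Best 2 to 4: 2 → 1 → 4 costing 21
Best 4 to 9: 4 → 6 → 10 → 9 costing 43
Total via 4: 21 + 43 = 64.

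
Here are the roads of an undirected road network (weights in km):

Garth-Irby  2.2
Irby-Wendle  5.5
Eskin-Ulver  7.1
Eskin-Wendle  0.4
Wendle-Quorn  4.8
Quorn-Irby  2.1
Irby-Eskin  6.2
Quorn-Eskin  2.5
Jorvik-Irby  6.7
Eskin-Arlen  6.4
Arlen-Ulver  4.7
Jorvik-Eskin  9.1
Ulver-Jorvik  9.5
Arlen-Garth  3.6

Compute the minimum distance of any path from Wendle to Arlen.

Enumerating some paths:
Wendle - Eskin - Ulver - Arlen: 0.4+7.1+4.7 = 12.2
Wendle - Eskin - Quorn - Irby - Garth - Arlen: 0.4+2.5+2.1+2.2+3.6 = 10.8
Wendle - Eskin - Arlen: 0.4+6.4 = 6.8
Wendle - Irby - Garth - Arlen: 5.5+2.2+3.6 = 11.3
Cheapest is Wendle - Eskin - Arlen at 6.8 km.

6.8 km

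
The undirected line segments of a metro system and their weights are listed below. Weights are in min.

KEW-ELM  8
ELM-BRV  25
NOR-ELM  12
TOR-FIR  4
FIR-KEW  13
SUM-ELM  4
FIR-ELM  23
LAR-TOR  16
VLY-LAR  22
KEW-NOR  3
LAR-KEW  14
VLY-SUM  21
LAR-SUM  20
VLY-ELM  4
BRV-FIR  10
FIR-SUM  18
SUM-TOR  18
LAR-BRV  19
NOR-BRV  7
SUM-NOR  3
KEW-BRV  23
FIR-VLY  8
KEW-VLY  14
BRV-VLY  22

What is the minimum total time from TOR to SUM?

Shortest distances from TOR:
TOR: 0
FIR: 4  (via TOR)
VLY: 12  (via FIR)
BRV: 14  (via FIR)
LAR: 16  (via TOR)
ELM: 16  (via VLY)
KEW: 17  (via FIR)
SUM: 18  (via TOR)
Shortest route: TOR–SUM = 18 min.

18 min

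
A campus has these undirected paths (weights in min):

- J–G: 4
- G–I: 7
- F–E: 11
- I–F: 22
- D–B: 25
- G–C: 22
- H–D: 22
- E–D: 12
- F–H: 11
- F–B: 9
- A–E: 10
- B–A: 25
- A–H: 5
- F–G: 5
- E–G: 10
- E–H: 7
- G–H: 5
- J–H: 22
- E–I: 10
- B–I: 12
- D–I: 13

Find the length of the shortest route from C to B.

Settle nodes by increasing distance from C:
C: 0
G: 22  (via C)
J: 26  (via G)
F: 27  (via G)
H: 27  (via G)
I: 29  (via G)
A: 32  (via H)
E: 32  (via G)
B: 36  (via F)
Shortest route: C–G–F–B = 36 min.

36 min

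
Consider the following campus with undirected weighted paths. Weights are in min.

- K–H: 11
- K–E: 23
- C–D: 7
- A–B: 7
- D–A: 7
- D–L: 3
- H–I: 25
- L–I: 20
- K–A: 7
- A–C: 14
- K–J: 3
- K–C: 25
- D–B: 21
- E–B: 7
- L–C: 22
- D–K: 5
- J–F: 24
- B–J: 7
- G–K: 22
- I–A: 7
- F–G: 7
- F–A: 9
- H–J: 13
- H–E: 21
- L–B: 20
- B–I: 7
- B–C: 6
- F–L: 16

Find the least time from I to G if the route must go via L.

Shortest I→L: I–A–D–L = 17
Shortest L→G: L–F–G = 23
Total via L: 17 + 23 = 40 min.

40 min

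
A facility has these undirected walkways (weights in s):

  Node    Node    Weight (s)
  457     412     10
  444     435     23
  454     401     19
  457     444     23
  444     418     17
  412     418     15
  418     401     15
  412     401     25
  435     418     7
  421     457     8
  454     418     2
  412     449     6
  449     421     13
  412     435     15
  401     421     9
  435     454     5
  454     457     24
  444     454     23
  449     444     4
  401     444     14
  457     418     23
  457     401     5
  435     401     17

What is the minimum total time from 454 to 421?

26 s

Shortest distances from 454:
454: 0
418: 2  (via 454)
435: 5  (via 454)
412: 17  (via 418)
401: 17  (via 418)
444: 19  (via 418)
457: 22  (via 401)
449: 23  (via 412)
421: 26  (via 401)
Shortest route: 454–418–401–421 = 26 s.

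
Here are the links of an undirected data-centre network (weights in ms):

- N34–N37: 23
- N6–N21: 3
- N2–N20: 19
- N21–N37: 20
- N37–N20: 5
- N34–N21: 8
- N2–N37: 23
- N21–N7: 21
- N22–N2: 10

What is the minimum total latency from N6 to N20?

Settle nodes by increasing distance from N6:
N6: 0
N21: 3  (via N6)
N34: 11  (via N21)
N37: 23  (via N21)
N7: 24  (via N21)
N20: 28  (via N37)
Shortest route: N6–N21–N37–N20 = 28 ms.

28 ms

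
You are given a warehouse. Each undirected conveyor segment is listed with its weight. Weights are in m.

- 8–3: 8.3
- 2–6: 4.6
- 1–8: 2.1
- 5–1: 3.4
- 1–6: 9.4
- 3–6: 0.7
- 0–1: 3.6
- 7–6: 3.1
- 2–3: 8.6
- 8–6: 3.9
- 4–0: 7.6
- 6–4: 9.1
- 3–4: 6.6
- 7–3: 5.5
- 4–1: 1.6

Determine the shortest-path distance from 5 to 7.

Compare a few routes:
5 → 1 → 4 → 3 → 6 → 7: 3.4+1.6+6.6+0.7+3.1 = 15.4
5 → 1 → 8 → 6 → 7: 3.4+2.1+3.9+3.1 = 12.5
5 → 1 → 8 → 6 → 3 → 7: 3.4+2.1+3.9+0.7+5.5 = 15.6
The minimum is 12.5 m via 5 → 1 → 8 → 6 → 7.

12.5 m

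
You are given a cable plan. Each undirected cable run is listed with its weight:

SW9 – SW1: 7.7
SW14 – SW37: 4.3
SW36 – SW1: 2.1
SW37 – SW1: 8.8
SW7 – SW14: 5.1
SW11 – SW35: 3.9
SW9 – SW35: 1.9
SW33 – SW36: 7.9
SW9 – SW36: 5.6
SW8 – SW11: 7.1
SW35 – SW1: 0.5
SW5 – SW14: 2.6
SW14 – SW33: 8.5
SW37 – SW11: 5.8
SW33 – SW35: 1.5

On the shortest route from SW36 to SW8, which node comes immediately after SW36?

Candidate routes:
SW36 - SW1 - SW35 - SW11 - SW8: 2.1+0.5+3.9+7.1 = 13.6
SW36 - SW9 - SW35 - SW11 - SW8: 5.6+1.9+3.9+7.1 = 18.5
Cheapest is SW36 - SW1 - SW35 - SW11 - SW8 at 13.6.
So from SW36 the first move is to SW1.

SW1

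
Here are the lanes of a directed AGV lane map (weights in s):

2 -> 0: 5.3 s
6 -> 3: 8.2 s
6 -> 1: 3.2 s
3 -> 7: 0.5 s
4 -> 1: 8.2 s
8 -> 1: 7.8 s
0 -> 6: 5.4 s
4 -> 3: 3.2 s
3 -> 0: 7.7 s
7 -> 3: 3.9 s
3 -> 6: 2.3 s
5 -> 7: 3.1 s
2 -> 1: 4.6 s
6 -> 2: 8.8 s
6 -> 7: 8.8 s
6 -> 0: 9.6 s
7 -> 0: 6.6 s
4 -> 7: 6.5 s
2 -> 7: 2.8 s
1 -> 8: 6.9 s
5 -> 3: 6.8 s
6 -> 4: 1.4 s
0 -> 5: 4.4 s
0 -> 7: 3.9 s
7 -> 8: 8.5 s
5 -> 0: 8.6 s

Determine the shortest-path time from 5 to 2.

Compare a few routes:
5 → 7 → 3 → 6 → 2: 3.1+3.9+2.3+8.8 = 18.1
5 → 3 → 6 → 2: 6.8+2.3+8.8 = 17.9
Cheapest is 5 → 3 → 6 → 2 at 17.9 s.

17.9 s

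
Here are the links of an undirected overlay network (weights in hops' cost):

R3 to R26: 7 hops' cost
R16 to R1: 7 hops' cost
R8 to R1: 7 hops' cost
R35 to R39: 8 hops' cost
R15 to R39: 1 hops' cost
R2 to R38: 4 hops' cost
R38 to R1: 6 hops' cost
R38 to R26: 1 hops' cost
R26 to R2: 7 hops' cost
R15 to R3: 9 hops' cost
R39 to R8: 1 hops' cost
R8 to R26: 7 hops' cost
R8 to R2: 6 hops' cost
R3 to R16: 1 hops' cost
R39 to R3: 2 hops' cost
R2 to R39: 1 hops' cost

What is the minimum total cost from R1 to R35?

Enumerating some paths:
R1–R8–R39–R35: 7+1+8 = 16
R1–R16–R3–R39–R35: 7+1+2+8 = 18
The minimum is 16 hops' cost via R1–R8–R39–R35.

16 hops' cost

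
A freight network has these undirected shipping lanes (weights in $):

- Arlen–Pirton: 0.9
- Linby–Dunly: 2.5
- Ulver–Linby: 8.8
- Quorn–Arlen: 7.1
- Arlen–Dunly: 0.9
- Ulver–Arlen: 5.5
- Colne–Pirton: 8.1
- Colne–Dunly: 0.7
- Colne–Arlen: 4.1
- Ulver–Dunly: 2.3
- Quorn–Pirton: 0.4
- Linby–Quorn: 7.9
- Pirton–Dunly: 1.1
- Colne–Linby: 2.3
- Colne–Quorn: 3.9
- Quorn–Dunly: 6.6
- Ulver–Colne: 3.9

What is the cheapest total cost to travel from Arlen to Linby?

$3.4

Running Dijkstra from Arlen:
Arlen: 0
Dunly: 0.9  (via Arlen)
Pirton: 0.9  (via Arlen)
Quorn: 1.3  (via Pirton)
Colne: 1.6  (via Dunly)
Ulver: 3.2  (via Dunly)
Linby: 3.4  (via Dunly)
Shortest route: Arlen → Dunly → Linby = $3.4.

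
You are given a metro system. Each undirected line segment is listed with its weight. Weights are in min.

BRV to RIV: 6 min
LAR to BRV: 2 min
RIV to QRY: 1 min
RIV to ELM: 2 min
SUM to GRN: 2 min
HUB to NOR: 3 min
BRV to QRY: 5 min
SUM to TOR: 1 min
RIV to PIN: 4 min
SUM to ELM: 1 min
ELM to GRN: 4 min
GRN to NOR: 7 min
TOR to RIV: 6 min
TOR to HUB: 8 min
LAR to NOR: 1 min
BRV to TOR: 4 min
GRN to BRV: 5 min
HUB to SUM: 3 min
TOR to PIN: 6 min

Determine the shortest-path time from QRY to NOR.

Compare a few routes:
QRY - BRV - LAR - NOR: 5+2+1 = 8
QRY - RIV - BRV - LAR - NOR: 1+6+2+1 = 10
Cheapest is QRY - BRV - LAR - NOR at 8 min.

8 min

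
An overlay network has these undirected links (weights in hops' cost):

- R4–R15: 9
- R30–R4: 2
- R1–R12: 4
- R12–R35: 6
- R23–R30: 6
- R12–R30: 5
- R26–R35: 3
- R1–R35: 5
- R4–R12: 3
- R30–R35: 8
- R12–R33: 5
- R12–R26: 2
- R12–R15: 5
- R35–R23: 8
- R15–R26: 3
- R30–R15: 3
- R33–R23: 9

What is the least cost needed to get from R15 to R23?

9 hops' cost

Shortest distances from R15:
R15: 0
R26: 3  (via R15)
R30: 3  (via R15)
R4: 5  (via R30)
R12: 5  (via R15)
R35: 6  (via R26)
R23: 9  (via R30)
Shortest route: R15 → R30 → R23 = 9 hops' cost.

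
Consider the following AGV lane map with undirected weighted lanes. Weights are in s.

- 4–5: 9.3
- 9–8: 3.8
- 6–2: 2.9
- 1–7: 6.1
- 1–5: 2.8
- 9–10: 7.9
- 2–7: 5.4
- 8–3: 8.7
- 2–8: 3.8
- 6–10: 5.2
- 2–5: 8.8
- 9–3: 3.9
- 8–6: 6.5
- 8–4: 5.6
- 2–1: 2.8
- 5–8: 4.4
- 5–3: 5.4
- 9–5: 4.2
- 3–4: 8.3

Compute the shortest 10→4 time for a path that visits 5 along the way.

Best 10 to 5: 10 → 9 → 5 costing 12.1
Shortest 5→4: 5 → 4 = 9.3
Total via 5: 12.1 + 9.3 = 21.4 s.

21.4 s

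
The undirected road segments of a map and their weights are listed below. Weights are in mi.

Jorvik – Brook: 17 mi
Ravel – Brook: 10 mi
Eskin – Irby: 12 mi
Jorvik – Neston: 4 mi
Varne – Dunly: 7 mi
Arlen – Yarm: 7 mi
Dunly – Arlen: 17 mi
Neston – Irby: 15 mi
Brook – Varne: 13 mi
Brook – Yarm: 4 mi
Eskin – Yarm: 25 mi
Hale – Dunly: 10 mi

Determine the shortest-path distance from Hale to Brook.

Enumerating some paths:
Hale → Dunly → Varne → Brook: 10+7+13 = 30
Hale → Dunly → Arlen → Yarm → Brook: 10+17+7+4 = 38
Cheapest is Hale → Dunly → Varne → Brook at 30 mi.

30 mi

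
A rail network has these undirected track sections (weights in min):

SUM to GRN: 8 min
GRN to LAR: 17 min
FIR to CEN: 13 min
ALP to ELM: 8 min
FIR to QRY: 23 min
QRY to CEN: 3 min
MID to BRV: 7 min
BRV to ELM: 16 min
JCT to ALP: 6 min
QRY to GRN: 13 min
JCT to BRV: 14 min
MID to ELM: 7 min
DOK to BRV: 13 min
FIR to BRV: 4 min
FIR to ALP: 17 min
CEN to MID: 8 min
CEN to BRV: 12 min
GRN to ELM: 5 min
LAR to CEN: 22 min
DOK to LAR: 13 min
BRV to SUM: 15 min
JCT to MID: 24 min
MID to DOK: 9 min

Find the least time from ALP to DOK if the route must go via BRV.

33 min

Best ALP to BRV: ALP–JCT–BRV costing 20
Best BRV to DOK: BRV–DOK costing 13
Total via BRV: 20 + 13 = 33 min.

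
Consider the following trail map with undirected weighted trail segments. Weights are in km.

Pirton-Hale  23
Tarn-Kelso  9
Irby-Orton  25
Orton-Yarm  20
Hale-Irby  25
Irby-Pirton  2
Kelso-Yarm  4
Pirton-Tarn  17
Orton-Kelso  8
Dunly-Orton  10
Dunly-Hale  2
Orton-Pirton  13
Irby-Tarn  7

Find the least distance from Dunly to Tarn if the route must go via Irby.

Best Dunly to Irby: Dunly → Orton → Pirton → Irby costing 25
Best Irby to Tarn: Irby → Tarn costing 7
Total via Irby: 25 + 7 = 32 km.

32 km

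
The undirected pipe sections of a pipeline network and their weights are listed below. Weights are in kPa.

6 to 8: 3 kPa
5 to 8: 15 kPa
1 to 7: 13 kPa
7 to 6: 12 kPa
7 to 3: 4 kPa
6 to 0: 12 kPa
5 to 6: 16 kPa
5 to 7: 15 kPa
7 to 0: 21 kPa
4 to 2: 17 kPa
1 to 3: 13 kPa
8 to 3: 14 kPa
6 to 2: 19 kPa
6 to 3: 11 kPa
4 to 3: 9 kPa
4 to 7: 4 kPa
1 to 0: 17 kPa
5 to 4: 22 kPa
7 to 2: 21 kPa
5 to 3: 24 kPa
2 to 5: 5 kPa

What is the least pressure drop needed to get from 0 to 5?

28 kPa

Candidate routes:
0–6–5: 12+16 = 28
0–7–5: 21+15 = 36
0–6–8–5: 12+3+15 = 30
Cheapest is 0–6–5 at 28 kPa.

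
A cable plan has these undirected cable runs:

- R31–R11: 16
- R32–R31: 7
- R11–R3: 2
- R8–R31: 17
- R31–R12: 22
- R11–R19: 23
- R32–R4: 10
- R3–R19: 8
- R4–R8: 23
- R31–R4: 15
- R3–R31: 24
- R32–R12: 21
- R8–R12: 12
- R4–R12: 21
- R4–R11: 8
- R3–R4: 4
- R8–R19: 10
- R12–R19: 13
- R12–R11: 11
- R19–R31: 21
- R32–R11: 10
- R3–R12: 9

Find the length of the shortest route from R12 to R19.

Compare a few routes:
R12 → R19: 13 = 13
R12 → R3 → R19: 9+8 = 17
Cheapest is R12 → R19 at 13.

13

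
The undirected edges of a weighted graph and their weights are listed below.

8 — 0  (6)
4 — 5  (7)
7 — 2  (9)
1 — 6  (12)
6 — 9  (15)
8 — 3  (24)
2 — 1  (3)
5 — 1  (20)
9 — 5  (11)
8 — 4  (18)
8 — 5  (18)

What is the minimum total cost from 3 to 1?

62

Shortest distances from 3:
3: 0
8: 24  (via 3)
0: 30  (via 8)
4: 42  (via 8)
5: 42  (via 8)
9: 53  (via 5)
1: 62  (via 5)
Shortest route: 3–8–5–1 = 62.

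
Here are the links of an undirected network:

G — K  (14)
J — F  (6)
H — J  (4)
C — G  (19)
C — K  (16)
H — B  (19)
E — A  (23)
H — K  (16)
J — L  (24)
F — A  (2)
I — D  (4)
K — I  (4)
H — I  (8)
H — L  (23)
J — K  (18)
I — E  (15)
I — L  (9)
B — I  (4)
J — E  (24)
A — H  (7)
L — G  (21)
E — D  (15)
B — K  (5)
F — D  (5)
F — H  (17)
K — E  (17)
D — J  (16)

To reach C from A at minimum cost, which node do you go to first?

F

Compare a few routes:
A → H → K → C: 7+16+16 = 39
A → F → D → I → K → C: 2+5+4+4+16 = 31
A → H → I → K → C: 7+8+4+16 = 35
A → F → D → I → B → K → C: 2+5+4+4+5+16 = 36
The minimum is 31 via A → F → D → I → K → C.
So from A the first move is to F.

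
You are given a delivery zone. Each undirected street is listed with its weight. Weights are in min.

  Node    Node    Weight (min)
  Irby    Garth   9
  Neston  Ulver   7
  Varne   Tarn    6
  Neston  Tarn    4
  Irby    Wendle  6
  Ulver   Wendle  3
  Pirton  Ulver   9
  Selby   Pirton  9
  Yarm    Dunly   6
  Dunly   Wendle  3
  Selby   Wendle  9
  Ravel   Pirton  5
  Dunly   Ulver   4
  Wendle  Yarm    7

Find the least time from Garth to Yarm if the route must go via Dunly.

24 min

Shortest Garth→Dunly: Garth → Irby → Wendle → Dunly = 18
Best Dunly to Yarm: Dunly → Yarm costing 6
Total via Dunly: 18 + 6 = 24 min.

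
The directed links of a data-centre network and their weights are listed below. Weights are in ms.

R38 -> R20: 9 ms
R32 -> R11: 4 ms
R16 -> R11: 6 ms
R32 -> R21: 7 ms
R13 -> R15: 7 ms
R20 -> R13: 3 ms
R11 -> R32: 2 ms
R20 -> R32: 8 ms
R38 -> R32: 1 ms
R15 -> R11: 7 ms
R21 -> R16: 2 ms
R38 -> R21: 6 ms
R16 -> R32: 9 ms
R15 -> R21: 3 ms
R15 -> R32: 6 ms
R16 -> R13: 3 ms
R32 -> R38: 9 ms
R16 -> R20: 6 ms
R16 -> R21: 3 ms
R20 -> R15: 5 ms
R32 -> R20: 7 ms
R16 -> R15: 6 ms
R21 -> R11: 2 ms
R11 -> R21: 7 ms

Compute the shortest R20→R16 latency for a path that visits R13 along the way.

15 ms

Shortest R20→R13: R20 → R13 = 3
Shortest R13→R16: R13 → R15 → R21 → R16 = 12
Total via R13: 3 + 12 = 15 ms.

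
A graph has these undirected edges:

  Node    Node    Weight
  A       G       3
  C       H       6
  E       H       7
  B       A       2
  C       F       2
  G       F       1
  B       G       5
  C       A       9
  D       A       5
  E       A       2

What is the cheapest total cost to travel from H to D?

Compare a few routes:
H → E → A → D: 7+2+5 = 14
H → C → F → G → A → D: 6+2+1+3+5 = 17
Cheapest is H → E → A → D at 14.

14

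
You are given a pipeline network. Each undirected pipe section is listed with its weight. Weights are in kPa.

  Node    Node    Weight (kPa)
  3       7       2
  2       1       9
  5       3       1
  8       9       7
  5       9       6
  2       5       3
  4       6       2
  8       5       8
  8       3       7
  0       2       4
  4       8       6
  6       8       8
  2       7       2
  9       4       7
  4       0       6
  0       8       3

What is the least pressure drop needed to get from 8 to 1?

16 kPa

Settle nodes by increasing distance from 8:
8: 0
0: 3  (via 8)
4: 6  (via 8)
2: 7  (via 0)
3: 7  (via 8)
9: 7  (via 8)
5: 8  (via 8)
6: 8  (via 8)
7: 9  (via 2)
1: 16  (via 2)
Shortest route: 8 → 0 → 2 → 1 = 16 kPa.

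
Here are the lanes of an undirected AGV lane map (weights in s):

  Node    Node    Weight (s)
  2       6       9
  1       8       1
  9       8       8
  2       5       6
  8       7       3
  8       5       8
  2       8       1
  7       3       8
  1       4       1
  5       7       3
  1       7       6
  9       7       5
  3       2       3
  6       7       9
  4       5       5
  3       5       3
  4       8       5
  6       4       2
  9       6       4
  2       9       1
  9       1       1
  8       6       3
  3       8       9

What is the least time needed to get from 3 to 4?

Shortest distances from 3:
3: 0
2: 3  (via 3)
5: 3  (via 3)
8: 4  (via 2)
9: 4  (via 2)
1: 5  (via 8)
4: 6  (via 1)
Shortest route: 3–2–8–1–4 = 6 s.

6 s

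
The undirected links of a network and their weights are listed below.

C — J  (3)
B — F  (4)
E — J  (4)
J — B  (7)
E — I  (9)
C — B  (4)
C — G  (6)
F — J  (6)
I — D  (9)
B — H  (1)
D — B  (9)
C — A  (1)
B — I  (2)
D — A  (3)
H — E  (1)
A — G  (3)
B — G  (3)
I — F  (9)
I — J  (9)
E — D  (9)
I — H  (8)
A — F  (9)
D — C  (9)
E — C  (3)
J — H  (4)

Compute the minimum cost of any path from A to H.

5

Settle nodes by increasing distance from A:
A: 0
C: 1  (via A)
D: 3  (via A)
G: 3  (via A)
E: 4  (via C)
J: 4  (via C)
B: 5  (via C)
H: 5  (via E)
Shortest route: A–C–E–H = 5.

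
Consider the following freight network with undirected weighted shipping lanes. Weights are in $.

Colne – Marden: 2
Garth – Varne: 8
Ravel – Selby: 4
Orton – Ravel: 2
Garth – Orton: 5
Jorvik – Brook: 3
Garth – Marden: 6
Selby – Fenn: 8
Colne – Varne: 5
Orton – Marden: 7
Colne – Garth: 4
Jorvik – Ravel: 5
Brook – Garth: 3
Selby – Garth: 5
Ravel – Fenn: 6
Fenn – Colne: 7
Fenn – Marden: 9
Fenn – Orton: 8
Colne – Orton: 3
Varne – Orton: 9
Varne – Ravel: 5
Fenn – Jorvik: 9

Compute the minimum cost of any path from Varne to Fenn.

$11

Candidate routes:
Varne → Colne → Fenn: 5+7 = 12
Varne → Ravel → Fenn: 5+6 = 11
Varne → Ravel → Orton → Fenn: 5+2+8 = 15
Varne → Colne → Orton → Ravel → Fenn: 5+3+2+6 = 16
The minimum is $11 via Varne → Ravel → Fenn.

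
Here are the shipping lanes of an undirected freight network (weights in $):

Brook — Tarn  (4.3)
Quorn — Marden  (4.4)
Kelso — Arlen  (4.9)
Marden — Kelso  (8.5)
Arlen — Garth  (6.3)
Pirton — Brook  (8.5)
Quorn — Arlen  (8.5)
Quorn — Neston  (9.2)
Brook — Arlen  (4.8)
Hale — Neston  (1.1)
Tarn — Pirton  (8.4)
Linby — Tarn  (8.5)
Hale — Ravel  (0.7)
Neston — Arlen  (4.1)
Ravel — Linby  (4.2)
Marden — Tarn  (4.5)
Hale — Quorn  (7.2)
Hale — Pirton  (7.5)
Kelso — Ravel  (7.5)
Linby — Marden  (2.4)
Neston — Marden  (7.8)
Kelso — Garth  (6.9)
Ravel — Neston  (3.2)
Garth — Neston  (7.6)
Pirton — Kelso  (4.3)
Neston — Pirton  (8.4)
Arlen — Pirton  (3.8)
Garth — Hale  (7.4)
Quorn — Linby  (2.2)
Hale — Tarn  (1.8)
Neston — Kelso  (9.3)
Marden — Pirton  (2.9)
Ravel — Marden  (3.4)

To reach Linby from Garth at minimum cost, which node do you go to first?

Hale

Enumerating some paths:
Garth - Hale - Ravel - Linby: 7.4+0.7+4.2 = 12.3
Garth - Hale - Ravel - Marden - Linby: 7.4+0.7+3.4+2.4 = 13.9
Garth - Neston - Hale - Ravel - Linby: 7.6+1.1+0.7+4.2 = 13.6
The minimum is $12.3 via Garth - Hale - Ravel - Linby.
So from Garth the first move is to Hale.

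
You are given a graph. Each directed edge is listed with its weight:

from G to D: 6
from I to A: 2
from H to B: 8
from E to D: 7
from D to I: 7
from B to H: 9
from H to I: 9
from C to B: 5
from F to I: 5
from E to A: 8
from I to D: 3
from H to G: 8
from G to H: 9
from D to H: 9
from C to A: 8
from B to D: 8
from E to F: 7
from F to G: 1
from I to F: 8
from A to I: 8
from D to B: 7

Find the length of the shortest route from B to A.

Settle nodes by increasing distance from B:
B: 0
D: 8  (via B)
H: 9  (via B)
I: 15  (via D)
A: 17  (via I)
Shortest route: B → D → I → A = 17.

17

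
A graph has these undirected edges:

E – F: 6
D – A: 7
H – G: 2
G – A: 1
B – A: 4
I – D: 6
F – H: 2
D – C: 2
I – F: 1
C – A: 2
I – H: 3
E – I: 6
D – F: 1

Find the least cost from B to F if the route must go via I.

Shortest B→I: B → A → G → H → I = 10
Shortest I→F: I → F = 1
Total via I: 10 + 1 = 11.

11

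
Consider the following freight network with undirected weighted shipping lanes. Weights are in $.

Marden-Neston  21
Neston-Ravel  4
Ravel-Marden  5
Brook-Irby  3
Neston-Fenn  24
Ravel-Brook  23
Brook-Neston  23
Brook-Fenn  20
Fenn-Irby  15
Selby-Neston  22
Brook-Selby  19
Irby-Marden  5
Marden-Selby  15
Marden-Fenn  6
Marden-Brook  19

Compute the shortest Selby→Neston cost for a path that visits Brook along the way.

$36

Best Selby to Brook: Selby–Brook costing 19
Shortest Brook→Neston: Brook–Irby–Marden–Ravel–Neston = 17
Total via Brook: 19 + 17 = $36.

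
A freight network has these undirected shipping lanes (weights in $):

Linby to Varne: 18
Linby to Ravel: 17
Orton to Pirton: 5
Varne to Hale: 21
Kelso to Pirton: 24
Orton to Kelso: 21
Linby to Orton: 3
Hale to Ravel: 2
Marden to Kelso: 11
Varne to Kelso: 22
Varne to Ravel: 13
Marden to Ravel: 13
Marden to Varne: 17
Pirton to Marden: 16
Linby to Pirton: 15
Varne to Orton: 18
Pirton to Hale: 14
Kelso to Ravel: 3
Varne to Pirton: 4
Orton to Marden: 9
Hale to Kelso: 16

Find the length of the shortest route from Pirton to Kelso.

Compare a few routes:
Pirton - Kelso: 24 = 24
Pirton - Varne - Ravel - Kelso: 4+13+3 = 20
Pirton - Hale - Ravel - Kelso: 14+2+3 = 19
Cheapest is Pirton - Hale - Ravel - Kelso at $19.

$19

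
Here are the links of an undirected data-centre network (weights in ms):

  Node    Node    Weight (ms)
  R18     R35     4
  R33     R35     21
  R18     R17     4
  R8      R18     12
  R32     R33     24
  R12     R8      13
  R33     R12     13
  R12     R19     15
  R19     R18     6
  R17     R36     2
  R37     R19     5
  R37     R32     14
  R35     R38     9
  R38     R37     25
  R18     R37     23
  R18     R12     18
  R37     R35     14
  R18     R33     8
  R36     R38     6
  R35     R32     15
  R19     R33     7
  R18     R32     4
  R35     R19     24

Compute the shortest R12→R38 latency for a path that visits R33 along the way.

Best R12 to R33: R12 → R33 costing 13
Shortest R33→R38: R33 → R18 → R17 → R36 → R38 = 20
Total via R33: 13 + 20 = 33 ms.

33 ms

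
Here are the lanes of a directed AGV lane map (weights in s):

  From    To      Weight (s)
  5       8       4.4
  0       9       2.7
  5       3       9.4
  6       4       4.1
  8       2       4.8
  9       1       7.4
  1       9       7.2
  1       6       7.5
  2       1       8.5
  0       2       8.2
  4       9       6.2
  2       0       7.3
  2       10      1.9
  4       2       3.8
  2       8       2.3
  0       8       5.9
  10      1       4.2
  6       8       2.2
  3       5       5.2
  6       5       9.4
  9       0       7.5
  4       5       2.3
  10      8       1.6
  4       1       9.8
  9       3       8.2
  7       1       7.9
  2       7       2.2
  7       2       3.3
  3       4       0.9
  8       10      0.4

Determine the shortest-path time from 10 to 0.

13.7 s

Compare a few routes:
10 → 1 → 6 → 8 → 2 → 0: 4.2+7.5+2.2+4.8+7.3 = 26
10 → 1 → 9 → 0: 4.2+7.2+7.5 = 18.9
10 → 8 → 2 → 0: 1.6+4.8+7.3 = 13.7
Cheapest is 10 → 8 → 2 → 0 at 13.7 s.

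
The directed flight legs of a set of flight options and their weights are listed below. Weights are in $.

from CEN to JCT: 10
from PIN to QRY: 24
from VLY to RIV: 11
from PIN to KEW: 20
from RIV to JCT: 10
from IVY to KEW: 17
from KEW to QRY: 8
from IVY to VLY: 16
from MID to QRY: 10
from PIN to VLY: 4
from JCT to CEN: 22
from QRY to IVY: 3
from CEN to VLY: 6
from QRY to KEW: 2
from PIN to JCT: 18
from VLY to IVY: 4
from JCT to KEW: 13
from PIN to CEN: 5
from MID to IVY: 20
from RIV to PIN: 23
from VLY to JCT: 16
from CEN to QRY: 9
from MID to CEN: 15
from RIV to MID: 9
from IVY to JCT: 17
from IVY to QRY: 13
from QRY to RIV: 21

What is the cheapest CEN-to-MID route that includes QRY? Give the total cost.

Shortest CEN→QRY: CEN–QRY = 9
Shortest QRY→MID: QRY–RIV–MID = 30
Total via QRY: 9 + 30 = $39.

$39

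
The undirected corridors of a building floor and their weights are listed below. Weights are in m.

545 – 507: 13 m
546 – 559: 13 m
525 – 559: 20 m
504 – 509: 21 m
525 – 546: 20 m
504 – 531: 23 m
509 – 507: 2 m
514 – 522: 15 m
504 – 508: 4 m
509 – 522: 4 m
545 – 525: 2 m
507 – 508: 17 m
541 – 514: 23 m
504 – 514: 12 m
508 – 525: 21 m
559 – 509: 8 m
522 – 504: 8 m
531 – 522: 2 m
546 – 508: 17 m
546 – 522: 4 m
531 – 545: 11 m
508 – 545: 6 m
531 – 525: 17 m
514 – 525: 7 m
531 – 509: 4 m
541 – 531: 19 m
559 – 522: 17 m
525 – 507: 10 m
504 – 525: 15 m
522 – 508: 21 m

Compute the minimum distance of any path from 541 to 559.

31 m

Shortest distances from 541:
541: 0
531: 19  (via 541)
522: 21  (via 531)
509: 23  (via 531)
514: 23  (via 541)
546: 25  (via 522)
507: 25  (via 509)
504: 29  (via 522)
545: 30  (via 531)
525: 30  (via 514)
559: 31  (via 509)
Shortest route: 541–531–509–559 = 31 m.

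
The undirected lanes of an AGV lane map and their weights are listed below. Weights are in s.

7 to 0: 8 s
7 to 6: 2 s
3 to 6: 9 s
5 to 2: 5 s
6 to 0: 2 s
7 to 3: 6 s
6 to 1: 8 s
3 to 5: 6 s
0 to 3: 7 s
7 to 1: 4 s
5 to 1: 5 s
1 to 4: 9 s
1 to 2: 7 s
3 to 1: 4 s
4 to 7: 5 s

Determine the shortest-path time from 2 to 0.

15 s

Settle nodes by increasing distance from 2:
2: 0
5: 5  (via 2)
1: 7  (via 2)
3: 11  (via 5)
7: 11  (via 1)
6: 13  (via 7)
0: 15  (via 6)
Shortest route: 2–1–7–6–0 = 15 s.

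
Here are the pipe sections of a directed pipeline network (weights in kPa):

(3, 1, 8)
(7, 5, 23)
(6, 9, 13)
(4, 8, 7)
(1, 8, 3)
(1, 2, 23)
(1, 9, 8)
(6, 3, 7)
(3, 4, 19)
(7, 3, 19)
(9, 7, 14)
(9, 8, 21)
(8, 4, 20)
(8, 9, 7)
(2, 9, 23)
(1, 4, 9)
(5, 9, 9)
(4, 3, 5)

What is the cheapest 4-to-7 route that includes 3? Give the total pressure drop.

35 kPa

Best 4 to 3: 4 → 3 costing 5
Shortest 3→7: 3 → 1 → 9 → 7 = 30
Total via 3: 5 + 30 = 35 kPa.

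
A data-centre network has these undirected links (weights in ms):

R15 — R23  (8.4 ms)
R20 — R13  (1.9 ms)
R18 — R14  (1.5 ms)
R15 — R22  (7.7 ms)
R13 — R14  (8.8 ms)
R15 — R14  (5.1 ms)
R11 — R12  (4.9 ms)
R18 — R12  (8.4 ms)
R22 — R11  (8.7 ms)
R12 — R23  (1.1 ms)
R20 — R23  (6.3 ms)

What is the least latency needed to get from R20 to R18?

12.2 ms

Compare a few routes:
R20 - R23 - R15 - R14 - R18: 6.3+8.4+5.1+1.5 = 21.3
R20 - R23 - R12 - R18: 6.3+1.1+8.4 = 15.8
R20 - R13 - R14 - R18: 1.9+8.8+1.5 = 12.2
Cheapest is R20 - R13 - R14 - R18 at 12.2 ms.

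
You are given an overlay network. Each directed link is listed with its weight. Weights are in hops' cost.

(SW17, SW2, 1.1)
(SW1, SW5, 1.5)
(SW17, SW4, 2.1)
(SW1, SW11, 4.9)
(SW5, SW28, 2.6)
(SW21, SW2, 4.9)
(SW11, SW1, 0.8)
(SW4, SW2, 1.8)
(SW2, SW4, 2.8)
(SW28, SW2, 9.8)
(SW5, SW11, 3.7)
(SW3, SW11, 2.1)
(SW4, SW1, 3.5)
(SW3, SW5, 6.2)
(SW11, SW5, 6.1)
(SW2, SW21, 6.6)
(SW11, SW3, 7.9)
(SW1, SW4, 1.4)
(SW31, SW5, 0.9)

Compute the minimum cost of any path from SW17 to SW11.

10.5 hops' cost

Shortest distances from SW17:
SW17: 0
SW2: 1.1  (via SW17)
SW4: 2.1  (via SW17)
SW1: 5.6  (via SW4)
SW5: 7.1  (via SW1)
SW21: 7.7  (via SW2)
SW28: 9.7  (via SW5)
SW11: 10.5  (via SW1)
Shortest route: SW17 → SW4 → SW1 → SW11 = 10.5 hops' cost.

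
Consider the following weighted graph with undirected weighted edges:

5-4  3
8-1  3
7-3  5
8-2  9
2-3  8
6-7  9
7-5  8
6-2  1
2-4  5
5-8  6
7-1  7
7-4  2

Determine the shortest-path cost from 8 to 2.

9

Shortest distances from 8:
8: 0
1: 3  (via 8)
5: 6  (via 8)
2: 9  (via 8)
Shortest route: 8–2 = 9.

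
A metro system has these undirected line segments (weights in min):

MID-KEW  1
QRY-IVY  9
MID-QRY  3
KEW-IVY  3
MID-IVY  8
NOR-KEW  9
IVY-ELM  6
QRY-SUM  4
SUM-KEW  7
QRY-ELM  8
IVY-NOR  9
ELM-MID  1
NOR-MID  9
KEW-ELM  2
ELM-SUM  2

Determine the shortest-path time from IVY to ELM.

5 min

Shortest distances from IVY:
IVY: 0
KEW: 3  (via IVY)
MID: 4  (via KEW)
ELM: 5  (via KEW)
Shortest route: IVY → KEW → ELM = 5 min.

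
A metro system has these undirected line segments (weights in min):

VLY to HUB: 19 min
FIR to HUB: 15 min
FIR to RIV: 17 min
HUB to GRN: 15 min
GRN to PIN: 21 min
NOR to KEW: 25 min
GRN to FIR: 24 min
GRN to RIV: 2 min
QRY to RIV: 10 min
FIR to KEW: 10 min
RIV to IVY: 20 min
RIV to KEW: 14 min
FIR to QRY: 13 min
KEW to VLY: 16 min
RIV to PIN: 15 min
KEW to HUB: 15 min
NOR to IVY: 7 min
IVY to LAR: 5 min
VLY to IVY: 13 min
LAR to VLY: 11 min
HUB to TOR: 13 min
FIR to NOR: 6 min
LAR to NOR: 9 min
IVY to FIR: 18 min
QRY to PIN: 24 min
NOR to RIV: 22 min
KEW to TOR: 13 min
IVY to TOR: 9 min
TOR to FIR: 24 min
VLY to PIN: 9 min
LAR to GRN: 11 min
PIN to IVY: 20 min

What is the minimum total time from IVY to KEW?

22 min

Shortest distances from IVY:
IVY: 0
LAR: 5  (via IVY)
NOR: 7  (via IVY)
TOR: 9  (via IVY)
VLY: 13  (via IVY)
FIR: 13  (via NOR)
GRN: 16  (via LAR)
RIV: 18  (via GRN)
PIN: 20  (via IVY)
HUB: 22  (via TOR)
KEW: 22  (via TOR)
Shortest route: IVY → TOR → KEW = 22 min.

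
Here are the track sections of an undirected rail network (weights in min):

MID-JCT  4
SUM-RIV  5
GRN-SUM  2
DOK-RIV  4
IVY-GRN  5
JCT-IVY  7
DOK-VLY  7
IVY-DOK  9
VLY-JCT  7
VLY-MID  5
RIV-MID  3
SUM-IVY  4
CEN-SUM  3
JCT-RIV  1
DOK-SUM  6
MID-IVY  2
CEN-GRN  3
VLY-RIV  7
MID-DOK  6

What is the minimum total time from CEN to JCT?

Candidate routes:
CEN → SUM → RIV → JCT: 3+5+1 = 9
CEN → SUM → IVY → MID → JCT: 3+4+2+4 = 13
CEN → GRN → SUM → RIV → JCT: 3+2+5+1 = 11
Cheapest is CEN → SUM → RIV → JCT at 9 min.

9 min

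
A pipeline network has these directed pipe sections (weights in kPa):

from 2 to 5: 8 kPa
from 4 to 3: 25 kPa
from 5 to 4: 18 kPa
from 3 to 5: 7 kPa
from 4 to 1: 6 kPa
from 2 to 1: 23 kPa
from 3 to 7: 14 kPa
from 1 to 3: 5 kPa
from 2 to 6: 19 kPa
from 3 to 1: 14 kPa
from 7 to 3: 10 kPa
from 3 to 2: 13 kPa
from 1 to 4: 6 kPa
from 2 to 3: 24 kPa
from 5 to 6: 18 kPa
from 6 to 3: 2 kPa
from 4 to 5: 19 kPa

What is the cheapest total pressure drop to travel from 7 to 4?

Shortest distances from 7:
7: 0
3: 10  (via 7)
5: 17  (via 3)
2: 23  (via 3)
1: 24  (via 3)
4: 30  (via 1)
Shortest route: 7–3–1–4 = 30 kPa.

30 kPa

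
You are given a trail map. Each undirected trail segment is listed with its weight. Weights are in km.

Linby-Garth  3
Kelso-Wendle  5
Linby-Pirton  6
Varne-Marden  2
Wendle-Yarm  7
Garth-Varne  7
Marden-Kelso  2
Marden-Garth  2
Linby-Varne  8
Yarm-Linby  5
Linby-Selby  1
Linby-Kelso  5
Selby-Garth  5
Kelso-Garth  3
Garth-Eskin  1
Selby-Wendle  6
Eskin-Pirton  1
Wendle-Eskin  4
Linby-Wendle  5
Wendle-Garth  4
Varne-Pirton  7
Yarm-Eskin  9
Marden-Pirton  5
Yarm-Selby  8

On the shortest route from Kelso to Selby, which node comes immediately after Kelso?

Linby

Candidate routes:
Kelso - Marden - Garth - Linby - Selby: 2+2+3+1 = 8
Kelso - Linby - Selby: 5+1 = 6
Kelso - Garth - Linby - Selby: 3+3+1 = 7
Kelso - Garth - Selby: 3+5 = 8
The minimum is 6 km via Kelso - Linby - Selby.
So from Kelso the first move is to Linby.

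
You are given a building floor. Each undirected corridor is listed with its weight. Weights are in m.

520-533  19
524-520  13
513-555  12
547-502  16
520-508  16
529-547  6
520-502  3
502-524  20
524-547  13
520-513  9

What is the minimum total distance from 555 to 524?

Settle nodes by increasing distance from 555:
555: 0
513: 12  (via 555)
520: 21  (via 513)
502: 24  (via 520)
524: 34  (via 520)
Shortest route: 555 → 513 → 520 → 524 = 34 m.

34 m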